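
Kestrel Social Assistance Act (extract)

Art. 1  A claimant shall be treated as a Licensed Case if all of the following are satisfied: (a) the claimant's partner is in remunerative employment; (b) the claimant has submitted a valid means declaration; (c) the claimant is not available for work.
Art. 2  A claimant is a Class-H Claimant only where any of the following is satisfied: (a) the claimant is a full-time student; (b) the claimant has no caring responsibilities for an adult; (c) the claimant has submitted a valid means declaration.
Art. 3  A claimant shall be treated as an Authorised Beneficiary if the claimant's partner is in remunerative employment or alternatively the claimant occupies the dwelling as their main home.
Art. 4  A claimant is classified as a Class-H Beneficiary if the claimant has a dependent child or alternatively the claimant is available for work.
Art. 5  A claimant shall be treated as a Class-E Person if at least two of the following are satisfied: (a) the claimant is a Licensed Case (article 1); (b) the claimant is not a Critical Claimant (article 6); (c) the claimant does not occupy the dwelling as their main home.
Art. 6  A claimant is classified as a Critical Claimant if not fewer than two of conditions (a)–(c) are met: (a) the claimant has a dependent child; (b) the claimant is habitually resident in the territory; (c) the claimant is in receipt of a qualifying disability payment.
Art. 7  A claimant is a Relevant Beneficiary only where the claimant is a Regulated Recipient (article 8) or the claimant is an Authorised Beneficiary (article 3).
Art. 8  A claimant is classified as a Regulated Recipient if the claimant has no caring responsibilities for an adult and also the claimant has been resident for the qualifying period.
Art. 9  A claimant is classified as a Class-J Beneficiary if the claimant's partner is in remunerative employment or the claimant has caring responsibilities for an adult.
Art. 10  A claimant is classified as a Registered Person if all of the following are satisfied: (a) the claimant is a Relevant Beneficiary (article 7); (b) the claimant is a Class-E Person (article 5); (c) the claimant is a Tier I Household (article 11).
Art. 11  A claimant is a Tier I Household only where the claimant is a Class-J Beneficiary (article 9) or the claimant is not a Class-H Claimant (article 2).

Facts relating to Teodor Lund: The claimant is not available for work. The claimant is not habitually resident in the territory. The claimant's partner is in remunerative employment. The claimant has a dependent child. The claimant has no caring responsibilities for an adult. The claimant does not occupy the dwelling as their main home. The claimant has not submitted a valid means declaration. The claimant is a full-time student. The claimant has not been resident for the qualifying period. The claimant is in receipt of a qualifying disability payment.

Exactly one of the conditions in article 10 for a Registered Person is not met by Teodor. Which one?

Class-E Person

article 8 — Regulated Recipient: [the claimant has no caring responsibilities for an adult? yes] AND [the claimant has been resident for the qualifying period? no] → not satisfied.
article 3 — Authorised Beneficiary: [the claimant's partner is in remunerative employment? yes] OR [the claimant occupies the dwelling as their main home? no] → satisfied.
article 7 — Relevant Beneficiary: [Regulated Recipient (article 8)? no] OR [Authorised Beneficiary (article 3)? yes] → satisfied.
article 1 — Licensed Case: [the claimant's partner is in remunerative employment? yes] AND [the claimant has submitted a valid means declaration? no] AND [the claimant is not available for work? yes] → not satisfied.
article 6 — Critical Claimant: the claimant has a dependent child? yes; the claimant is habitually resident in the territory? no; the claimant is in receipt of a qualifying disability payment? yes — 2 of 3 hold (need ≥2) → satisfied.
article 5 — Class-E Person: Licensed Case (article 1)? no; not a Critical Claimant (article 6)? no; the claimant does not occupy the dwelling as their main home? yes — 1 of 3 hold (need ≥2) → not satisfied.
article 9 — Class-J Beneficiary: [the claimant's partner is in remunerative employment? yes] OR [the claimant has caring responsibilities for an adult? no] → satisfied.
article 2 — Class-H Claimant: [the claimant is a full-time student? yes] OR [the claimant has no caring responsibilities for an adult? yes] OR [the claimant has submitted a valid means declaration? no] → satisfied.
article 11 — Tier I Household: [Class-J Beneficiary (article 9)? yes] OR [not a Class-H Claimant (article 2)? no] → satisfied.
article 10 — Registered Person: [Relevant Beneficiary (article 7)? yes] AND [Class-E Person (article 5)? no] AND [Tier I Household (article 11)? yes] → not satisfied.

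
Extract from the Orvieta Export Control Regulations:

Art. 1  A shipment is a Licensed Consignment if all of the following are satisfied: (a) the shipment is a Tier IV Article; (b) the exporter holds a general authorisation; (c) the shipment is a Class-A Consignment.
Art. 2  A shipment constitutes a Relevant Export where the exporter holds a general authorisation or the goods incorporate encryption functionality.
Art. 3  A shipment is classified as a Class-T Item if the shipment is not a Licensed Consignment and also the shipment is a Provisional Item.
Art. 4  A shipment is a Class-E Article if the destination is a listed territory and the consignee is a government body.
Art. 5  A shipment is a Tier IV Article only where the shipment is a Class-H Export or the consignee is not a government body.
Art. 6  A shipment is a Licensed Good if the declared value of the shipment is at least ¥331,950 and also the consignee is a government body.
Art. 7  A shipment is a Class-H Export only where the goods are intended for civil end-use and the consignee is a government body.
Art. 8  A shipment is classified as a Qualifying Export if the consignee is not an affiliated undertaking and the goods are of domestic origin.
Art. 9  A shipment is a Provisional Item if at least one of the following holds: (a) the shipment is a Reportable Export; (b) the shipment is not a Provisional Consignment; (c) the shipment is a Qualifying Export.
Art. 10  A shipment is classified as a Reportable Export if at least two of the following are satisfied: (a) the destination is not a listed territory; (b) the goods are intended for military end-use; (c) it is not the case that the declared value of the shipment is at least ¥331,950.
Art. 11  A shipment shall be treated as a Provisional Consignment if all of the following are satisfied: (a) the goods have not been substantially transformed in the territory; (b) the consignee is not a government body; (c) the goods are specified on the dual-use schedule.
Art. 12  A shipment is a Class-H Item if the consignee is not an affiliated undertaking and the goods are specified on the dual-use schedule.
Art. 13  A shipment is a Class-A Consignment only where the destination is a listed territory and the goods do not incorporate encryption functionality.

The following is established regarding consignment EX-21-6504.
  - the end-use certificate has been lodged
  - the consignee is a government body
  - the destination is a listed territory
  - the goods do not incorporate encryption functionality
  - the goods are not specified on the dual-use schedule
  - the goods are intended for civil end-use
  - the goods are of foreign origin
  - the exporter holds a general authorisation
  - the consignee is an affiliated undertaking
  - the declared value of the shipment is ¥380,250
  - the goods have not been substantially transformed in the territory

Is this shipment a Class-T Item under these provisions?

No

Under article 7: the goods are intended for civil end-use? yes; and the consignee is a government body? yes. So the shipment is a Class-H Export.
Under article 5: Class-H Export (article 7)? yes; or the consignee is not a government body? no. So the shipment is a Tier IV Article.
Under article 13: the destination is a listed territory? yes; and the goods do not incorporate encryption functionality? yes. So the shipment is a Class-A Consignment.
Under article 1: Tier IV Article (article 5)? yes; and the exporter holds a general authorisation? yes; and Class-A Consignment (article 13)? yes. So the shipment is a Licensed Consignment.
Under article 10: the destination is not a listed territory? no; the goods are intended for military end-use? no; declared value of the shipment: ¥380,250 ≥ ¥331,950? yes, so negated condition no — 0 of 3 hold (need ≥2) → not satisfied.
Under article 11: the goods have not been substantially transformed in the territory? yes; and the consignee is not a government body? no; and the goods are specified on the dual-use schedule? no. So the shipment is not a Provisional Consignment.
Under article 8: the consignee is not an affiliated undertaking? no; and the goods are of domestic origin? no. So the shipment is not a Qualifying Export.
Under article 9: Reportable Export (article 10)? no; or not a Provisional Consignment (article 11)? yes; or Qualifying Export (article 8)? no. So the shipment is a Provisional Item.
Under article 3: not a Licensed Consignment (article 1)? no; and Provisional Item (article 9)? yes. So the shipment is not a Class-T Item.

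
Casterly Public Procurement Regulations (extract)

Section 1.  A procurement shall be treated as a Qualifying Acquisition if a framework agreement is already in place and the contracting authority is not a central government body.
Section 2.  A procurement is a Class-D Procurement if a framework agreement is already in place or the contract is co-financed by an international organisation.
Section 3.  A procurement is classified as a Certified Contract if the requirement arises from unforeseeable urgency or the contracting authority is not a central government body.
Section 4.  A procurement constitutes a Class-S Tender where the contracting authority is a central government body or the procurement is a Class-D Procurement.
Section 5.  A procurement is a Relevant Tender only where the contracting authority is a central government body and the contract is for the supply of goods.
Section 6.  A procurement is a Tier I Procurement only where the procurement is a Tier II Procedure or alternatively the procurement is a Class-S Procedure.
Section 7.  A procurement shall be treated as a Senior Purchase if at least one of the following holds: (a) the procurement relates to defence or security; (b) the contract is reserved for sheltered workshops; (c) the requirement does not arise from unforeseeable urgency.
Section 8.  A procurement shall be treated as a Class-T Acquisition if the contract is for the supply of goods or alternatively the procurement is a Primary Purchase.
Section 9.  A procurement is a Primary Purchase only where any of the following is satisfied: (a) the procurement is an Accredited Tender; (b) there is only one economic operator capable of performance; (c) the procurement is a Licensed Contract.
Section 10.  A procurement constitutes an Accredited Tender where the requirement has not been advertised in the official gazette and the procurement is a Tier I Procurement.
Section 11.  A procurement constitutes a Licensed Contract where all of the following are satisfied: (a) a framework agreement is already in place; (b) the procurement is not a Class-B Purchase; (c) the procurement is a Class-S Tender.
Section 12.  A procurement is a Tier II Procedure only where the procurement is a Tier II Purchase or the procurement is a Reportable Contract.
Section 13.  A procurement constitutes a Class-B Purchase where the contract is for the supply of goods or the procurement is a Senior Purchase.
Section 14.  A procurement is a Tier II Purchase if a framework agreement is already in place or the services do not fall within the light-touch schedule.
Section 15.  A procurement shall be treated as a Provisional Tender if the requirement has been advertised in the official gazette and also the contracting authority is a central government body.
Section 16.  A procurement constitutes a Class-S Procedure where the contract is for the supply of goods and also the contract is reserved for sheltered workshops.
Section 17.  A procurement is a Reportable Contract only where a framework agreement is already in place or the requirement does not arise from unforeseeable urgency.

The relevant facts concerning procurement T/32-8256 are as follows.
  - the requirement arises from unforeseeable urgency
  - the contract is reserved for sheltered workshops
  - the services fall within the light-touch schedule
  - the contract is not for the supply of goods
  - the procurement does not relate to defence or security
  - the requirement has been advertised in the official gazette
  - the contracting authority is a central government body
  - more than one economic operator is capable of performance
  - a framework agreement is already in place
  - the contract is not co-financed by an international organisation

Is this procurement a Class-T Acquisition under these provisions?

No

Under section 14: a framework agreement is already in place? yes; or the services do not fall within the light-touch schedule? no. So the procurement is a Tier II Purchase.
Under section 17: a framework agreement is already in place? yes; or the requirement does not arise from unforeseeable urgency? no. So the procurement is a Reportable Contract.
Under section 12: Tier II Purchase (section 14)? yes; or Reportable Contract (section 17)? yes. So the procurement is a Tier II Procedure.
Under section 16: the contract is for the supply of goods? no; and the contract is reserved for sheltered workshops? yes. So the procurement is not a Class-S Procedure.
Under section 6: Tier II Procedure (section 12)? yes; or Class-S Procedure (section 16)? no. So the procurement is a Tier I Procurement.
Under section 10: the requirement has not been advertised in the official gazette? no; and Tier I Procurement (section 6)? yes. So the procurement is not an Accredited Tender.
Under section 7: the procurement relates to defence or security? no; or the contract is reserved for sheltered workshops? yes; or the requirement does not arise from unforeseeable urgency? no. So the procurement is a Senior Purchase.
Under section 13: the contract is for the supply of goods? no; or Senior Purchase (section 7)? yes. So the procurement is a Class-B Purchase.
Under section 2: a framework agreement is already in place? yes; or the contract is co-financed by an international organisation? no. So the procurement is a Class-D Procurement.
Under section 4: the contracting authority is a central government body? yes; or Class-D Procurement (section 2)? yes. So the procurement is a Class-S Tender.
Under section 11: a framework agreement is already in place? yes; and not a Class-B Purchase (section 13)? no; and Class-S Tender (section 4)? yes. So the procurement is not a Licensed Contract.
Under section 9: Accredited Tender (section 10)? no; or there is only one economic operator capable of performance? no; or Licensed Contract (section 11)? no. So the procurement is not a Primary Purchase.
Under section 8: the contract is for the supply of goods? no; or Primary Purchase (section 9)? no. So the procurement is not a Class-T Acquisition.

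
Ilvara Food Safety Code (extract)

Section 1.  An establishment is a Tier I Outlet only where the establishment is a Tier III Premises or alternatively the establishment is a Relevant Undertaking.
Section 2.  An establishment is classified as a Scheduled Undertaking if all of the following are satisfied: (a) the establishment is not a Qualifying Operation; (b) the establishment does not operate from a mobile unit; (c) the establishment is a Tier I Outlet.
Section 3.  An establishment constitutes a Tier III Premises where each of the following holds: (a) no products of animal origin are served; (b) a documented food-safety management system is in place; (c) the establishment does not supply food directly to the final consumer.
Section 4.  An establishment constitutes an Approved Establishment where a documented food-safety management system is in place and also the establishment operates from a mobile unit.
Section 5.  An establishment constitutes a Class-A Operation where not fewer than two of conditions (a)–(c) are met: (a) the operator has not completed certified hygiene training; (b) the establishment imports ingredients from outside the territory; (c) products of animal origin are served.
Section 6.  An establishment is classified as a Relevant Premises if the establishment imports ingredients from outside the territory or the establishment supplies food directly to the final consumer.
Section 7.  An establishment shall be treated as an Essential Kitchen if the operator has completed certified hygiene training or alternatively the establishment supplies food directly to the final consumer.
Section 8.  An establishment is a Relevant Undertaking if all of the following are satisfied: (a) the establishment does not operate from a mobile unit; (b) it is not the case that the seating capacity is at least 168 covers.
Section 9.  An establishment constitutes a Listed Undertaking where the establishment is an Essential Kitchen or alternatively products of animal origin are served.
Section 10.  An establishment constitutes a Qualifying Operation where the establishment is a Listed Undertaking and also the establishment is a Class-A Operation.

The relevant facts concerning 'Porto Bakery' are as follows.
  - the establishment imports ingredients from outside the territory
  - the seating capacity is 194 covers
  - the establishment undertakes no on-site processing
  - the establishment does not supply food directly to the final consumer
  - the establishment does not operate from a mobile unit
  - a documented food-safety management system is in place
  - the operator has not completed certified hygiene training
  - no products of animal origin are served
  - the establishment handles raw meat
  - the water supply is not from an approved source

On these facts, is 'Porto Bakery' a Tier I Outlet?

Yes

section 3 — Tier III Premises: [no products of animal origin are served? yes] AND [a documented food-safety management system is in place? yes] AND [the establishment does not supply food directly to the final consumer? yes] → satisfied.
section 8 — Relevant Undertaking: [the establishment does not operate from a mobile unit? yes] AND [seating capacity: 194 covers ≥ 168 covers? yes, so negated condition no] → not satisfied.
section 1 — Tier I Outlet: [Tier III Premises (section 3)? yes] OR [Relevant Undertaking (section 8)? no] → satisfied.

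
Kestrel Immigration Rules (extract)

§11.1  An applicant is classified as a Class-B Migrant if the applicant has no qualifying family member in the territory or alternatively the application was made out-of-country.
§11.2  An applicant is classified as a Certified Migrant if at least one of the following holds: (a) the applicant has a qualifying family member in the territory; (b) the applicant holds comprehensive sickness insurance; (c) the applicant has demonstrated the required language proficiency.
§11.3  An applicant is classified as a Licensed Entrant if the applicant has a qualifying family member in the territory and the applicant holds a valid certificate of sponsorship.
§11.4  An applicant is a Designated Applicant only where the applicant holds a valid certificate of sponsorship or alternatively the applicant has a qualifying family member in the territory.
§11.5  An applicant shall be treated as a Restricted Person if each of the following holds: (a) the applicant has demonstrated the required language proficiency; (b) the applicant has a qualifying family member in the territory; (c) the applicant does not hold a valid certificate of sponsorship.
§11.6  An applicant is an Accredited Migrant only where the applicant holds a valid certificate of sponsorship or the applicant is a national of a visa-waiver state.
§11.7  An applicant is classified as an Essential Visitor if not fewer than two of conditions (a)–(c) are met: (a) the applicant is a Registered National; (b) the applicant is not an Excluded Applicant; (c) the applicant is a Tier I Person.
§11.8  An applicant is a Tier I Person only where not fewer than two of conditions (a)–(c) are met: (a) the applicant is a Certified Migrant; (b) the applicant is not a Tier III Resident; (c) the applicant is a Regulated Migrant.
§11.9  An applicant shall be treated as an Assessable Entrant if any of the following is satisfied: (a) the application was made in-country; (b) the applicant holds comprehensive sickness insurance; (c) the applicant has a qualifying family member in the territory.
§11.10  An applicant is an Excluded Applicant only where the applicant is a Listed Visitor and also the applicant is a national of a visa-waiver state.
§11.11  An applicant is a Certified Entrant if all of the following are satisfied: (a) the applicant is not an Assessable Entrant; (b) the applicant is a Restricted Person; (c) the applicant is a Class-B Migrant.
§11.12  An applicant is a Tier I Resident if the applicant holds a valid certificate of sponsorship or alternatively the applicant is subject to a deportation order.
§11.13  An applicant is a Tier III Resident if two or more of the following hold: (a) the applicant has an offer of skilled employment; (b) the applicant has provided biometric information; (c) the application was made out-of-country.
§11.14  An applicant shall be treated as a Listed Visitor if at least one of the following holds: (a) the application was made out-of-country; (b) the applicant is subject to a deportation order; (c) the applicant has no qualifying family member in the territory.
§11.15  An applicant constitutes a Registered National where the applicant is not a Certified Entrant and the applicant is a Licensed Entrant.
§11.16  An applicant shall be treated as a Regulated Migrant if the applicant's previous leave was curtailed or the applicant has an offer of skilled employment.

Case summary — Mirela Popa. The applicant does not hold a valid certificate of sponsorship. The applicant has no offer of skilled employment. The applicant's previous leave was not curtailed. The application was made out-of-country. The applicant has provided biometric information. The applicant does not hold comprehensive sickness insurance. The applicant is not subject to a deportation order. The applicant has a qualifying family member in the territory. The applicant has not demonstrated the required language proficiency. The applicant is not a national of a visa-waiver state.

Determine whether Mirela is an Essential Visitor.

Under §11.9: the application was made in-country? no; or the applicant holds comprehensive sickness insurance? no; or the applicant has a qualifying family member in the territory? yes. So the applicant is an Assessable Entrant.
Under §11.5: the applicant has demonstrated the required language proficiency? no; and the applicant has a qualifying family member in the territory? yes; and the applicant does not hold a valid certificate of sponsorship? yes. So the applicant is not a Restricted Person.
Under §11.1: the applicant has no qualifying family member in the territory? no; or the application was made out-of-country? yes. So the applicant is a Class-B Migrant.
Under §11.11: not an Assessable Entrant (§11.9)? no; and Restricted Person (§11.5)? no; and Class-B Migrant (§11.1)? yes. So the applicant is not a Certified Entrant.
Under §11.3: the applicant has a qualifying family member in the territory? yes; and the applicant holds a valid certificate of sponsorship? no. So the applicant is not a Licensed Entrant.
Under §11.15: not a Certified Entrant (§11.11)? yes; and Licensed Entrant (§11.3)? no. So the applicant is not a Registered National.
Under §11.14: the application was made out-of-country? yes; or the applicant is subject to a deportation order? no; or the applicant has no qualifying family member in the territory? no. So the applicant is a Listed Visitor.
Under §11.10: Listed Visitor (§11.14)? yes; and the applicant is a national of a visa-waiver state? no. So the applicant is not an Excluded Applicant.
Under §11.2: the applicant has a qualifying family member in the territory? yes; or the applicant holds comprehensive sickness insurance? no; or the applicant has demonstrated the required language proficiency? no. So the applicant is a Certified Migrant.
Under §11.13: the applicant has an offer of skilled employment? no; the applicant has provided biometric information? yes; the application was made out-of-country? yes — 2 of 3 hold (need ≥2) → satisfied.
Under §11.16: the applicant's previous leave was curtailed? no; or the applicant has an offer of skilled employment? no. So the applicant is not a Regulated Migrant.
Under §11.8: Certified Migrant (§11.2)? yes; not a Tier III Resident (§11.13)? no; Regulated Migrant (§11.16)? no — 1 of 3 hold (need ≥2) → not satisfied.
Under §11.7: Registered National (§11.15)? no; not an Excluded Applicant (§11.10)? yes; Tier I Person (§11.8)? no — 1 of 3 hold (need ≥2) → not satisfied.

No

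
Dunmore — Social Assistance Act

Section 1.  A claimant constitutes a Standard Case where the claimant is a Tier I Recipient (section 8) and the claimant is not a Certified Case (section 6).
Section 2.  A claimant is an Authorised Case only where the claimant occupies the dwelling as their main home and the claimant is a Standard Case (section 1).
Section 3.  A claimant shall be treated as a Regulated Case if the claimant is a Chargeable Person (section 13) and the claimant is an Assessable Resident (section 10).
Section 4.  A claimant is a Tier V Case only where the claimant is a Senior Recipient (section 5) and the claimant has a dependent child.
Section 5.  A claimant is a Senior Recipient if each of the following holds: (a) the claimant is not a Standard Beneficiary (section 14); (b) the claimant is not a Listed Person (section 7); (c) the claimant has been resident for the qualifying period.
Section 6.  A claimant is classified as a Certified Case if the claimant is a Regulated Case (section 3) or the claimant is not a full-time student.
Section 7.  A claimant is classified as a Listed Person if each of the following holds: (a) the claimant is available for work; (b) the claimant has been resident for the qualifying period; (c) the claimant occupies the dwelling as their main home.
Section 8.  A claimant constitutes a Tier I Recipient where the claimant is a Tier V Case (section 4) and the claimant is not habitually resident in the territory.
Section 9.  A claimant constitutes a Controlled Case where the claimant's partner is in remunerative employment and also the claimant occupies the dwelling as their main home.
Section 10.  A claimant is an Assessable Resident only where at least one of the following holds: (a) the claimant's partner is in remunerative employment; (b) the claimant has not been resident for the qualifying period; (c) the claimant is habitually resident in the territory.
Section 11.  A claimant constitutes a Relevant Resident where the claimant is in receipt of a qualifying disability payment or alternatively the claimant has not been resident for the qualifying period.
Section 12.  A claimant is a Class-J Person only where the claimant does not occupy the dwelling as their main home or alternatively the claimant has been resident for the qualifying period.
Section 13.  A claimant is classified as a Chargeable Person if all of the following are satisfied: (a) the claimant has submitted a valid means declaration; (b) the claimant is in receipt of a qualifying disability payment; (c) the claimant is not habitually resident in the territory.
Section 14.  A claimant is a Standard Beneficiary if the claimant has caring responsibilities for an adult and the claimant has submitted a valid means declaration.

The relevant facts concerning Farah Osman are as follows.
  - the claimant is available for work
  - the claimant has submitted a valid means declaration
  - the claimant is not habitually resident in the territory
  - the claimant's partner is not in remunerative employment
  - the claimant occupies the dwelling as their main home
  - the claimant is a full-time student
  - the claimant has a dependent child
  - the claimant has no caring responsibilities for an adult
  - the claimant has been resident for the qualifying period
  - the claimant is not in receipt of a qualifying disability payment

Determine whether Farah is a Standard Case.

No

Under section 14: the claimant has caring responsibilities for an adult? no; and the claimant has submitted a valid means declaration? yes. So the claimant is not a Standard Beneficiary.
Under section 7: the claimant is available for work? yes; and the claimant has been resident for the qualifying period? yes; and the claimant occupies the dwelling as their main home? yes. So the claimant is a Listed Person.
Under section 5: not a Standard Beneficiary (section 14)? yes; and not a Listed Person (section 7)? no; and the claimant has been resident for the qualifying period? yes. So the claimant is not a Senior Recipient.
Under section 4: Senior Recipient (section 5)? no; and the claimant has a dependent child? yes. So the claimant is not a Tier V Case.
Under section 8: Tier V Case (section 4)? no; and the claimant is not habitually resident in the territory? yes. So the claimant is not a Tier I Recipient.
Under section 13: the claimant has submitted a valid means declaration? yes; and the claimant is in receipt of a qualifying disability payment? no; and the claimant is not habitually resident in the territory? yes. So the claimant is not a Chargeable Person.
Under section 10: the claimant's partner is in remunerative employment? no; or the claimant has not been resident for the qualifying period? no; or the claimant is habitually resident in the territory? no. So the claimant is not an Assessable Resident.
Under section 3: Chargeable Person (section 13)? no; and Assessable Resident (section 10)? no. So the claimant is not a Regulated Case.
Under section 6: Regulated Case (section 3)? no; or the claimant is not a full-time student? no. So the claimant is not a Certified Case.
Under section 1: Tier I Recipient (section 8)? no; and not a Certified Case (section 6)? yes. So the claimant is not a Standard Case.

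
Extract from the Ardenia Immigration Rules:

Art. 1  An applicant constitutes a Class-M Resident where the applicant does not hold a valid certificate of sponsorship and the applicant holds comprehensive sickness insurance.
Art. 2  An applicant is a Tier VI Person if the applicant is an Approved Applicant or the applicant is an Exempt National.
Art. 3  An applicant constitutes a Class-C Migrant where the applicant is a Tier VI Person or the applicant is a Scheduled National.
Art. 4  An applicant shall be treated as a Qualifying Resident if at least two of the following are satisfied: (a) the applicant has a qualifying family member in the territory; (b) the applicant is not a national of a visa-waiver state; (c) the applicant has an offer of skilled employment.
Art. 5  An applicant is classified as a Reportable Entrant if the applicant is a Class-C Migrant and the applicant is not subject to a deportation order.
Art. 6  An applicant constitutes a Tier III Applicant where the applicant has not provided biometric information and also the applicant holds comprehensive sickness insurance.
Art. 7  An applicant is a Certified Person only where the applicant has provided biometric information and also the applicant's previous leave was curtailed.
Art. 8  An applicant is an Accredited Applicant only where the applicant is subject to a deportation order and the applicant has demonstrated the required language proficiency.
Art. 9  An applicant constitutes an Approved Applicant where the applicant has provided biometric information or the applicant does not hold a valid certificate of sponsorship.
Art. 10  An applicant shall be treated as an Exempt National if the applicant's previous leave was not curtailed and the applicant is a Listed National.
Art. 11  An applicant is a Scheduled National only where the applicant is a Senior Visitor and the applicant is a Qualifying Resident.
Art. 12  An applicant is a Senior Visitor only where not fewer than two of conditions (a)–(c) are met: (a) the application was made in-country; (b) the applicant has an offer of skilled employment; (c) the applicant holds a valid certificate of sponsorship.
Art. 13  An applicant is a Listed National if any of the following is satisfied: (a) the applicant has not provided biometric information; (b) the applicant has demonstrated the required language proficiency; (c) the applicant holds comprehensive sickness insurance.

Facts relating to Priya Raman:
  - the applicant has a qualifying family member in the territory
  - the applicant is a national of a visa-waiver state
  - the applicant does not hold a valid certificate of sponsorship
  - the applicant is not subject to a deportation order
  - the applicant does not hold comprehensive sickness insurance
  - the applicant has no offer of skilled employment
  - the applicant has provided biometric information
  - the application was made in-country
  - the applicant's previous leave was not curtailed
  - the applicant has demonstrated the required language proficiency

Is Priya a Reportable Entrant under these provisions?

Yes

article 9 — Approved Applicant: [the applicant has provided biometric information? yes] OR [the applicant does not hold a valid certificate of sponsorship? yes] → satisfied.
article 13 — Listed National: [the applicant has not provided biometric information? no] OR [the applicant has demonstrated the required language proficiency? yes] OR [the applicant holds comprehensive sickness insurance? no] → satisfied.
article 10 — Exempt National: [the applicant's previous leave was not curtailed? yes] AND [Listed National (article 13)? yes] → satisfied.
article 2 — Tier VI Person: [Approved Applicant (article 9)? yes] OR [Exempt National (article 10)? yes] → satisfied.
article 12 — Senior Visitor: the application was made in-country? yes; the applicant has an offer of skilled employment? no; the applicant holds a valid certificate of sponsorship? no — 1 of 3 hold (need ≥2) → not satisfied.
article 4 — Qualifying Resident: the applicant has a qualifying family member in the territory? yes; the applicant is not a national of a visa-waiver state? no; the applicant has an offer of skilled employment? no — 1 of 3 hold (need ≥2) → not satisfied.
article 11 — Scheduled National: [Senior Visitor (article 12)? no] AND [Qualifying Resident (article 4)? no] → not satisfied.
article 3 — Class-C Migrant: [Tier VI Person (article 2)? yes] OR [Scheduled National (article 11)? no] → satisfied.
article 5 — Reportable Entrant: [Class-C Migrant (article 3)? yes] AND [the applicant is not subject to a deportation order? yes] → satisfied.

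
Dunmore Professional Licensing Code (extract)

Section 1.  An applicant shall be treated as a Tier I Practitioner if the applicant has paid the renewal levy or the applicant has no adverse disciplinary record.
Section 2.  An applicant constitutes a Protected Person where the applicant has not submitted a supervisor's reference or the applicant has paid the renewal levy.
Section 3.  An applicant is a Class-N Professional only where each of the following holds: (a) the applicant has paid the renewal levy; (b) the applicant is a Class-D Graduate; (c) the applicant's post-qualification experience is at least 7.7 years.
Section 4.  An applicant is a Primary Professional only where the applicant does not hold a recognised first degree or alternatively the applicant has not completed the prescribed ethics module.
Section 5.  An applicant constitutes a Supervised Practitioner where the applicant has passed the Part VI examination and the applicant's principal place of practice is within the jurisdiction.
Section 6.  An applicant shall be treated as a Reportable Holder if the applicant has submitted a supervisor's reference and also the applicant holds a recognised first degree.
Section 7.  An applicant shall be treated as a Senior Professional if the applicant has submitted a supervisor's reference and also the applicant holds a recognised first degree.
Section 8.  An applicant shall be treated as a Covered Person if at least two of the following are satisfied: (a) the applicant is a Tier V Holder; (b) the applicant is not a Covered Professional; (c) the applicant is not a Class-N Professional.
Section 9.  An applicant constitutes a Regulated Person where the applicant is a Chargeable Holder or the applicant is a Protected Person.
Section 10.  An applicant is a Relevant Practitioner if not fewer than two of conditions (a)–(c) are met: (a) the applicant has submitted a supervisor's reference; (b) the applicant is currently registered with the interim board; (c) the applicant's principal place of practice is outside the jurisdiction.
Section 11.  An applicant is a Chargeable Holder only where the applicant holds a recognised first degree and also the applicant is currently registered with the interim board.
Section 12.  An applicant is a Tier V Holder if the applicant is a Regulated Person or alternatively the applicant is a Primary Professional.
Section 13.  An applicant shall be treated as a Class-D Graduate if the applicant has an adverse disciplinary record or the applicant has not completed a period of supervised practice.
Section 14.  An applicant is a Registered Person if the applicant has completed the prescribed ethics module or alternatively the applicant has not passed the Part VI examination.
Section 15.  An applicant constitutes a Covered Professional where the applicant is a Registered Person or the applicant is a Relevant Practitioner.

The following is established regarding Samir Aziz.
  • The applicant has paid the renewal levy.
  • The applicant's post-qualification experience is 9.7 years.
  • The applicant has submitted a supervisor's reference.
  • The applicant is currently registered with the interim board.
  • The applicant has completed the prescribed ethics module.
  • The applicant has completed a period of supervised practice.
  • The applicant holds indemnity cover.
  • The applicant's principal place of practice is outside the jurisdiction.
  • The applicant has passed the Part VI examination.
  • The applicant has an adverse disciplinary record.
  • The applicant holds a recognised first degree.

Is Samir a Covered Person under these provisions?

No

section 11 — Chargeable Holder: [the applicant holds a recognised first degree? yes] AND [the applicant is currently registered with the interim board? yes] → satisfied.
section 2 — Protected Person: [the applicant has not submitted a supervisor's reference? no] OR [the applicant has paid the renewal levy? yes] → satisfied.
section 9 — Regulated Person: [Chargeable Holder (section 11)? yes] OR [Protected Person (section 2)? yes] → satisfied.
section 4 — Primary Professional: [the applicant does not hold a recognised first degree? no] OR [the applicant has not completed the prescribed ethics module? no] → not satisfied.
section 12 — Tier V Holder: [Regulated Person (section 9)? yes] OR [Primary Professional (section 4)? no] → satisfied.
section 14 — Registered Person: [the applicant has completed the prescribed ethics module? yes] OR [the applicant has not passed the Part VI examination? no] → satisfied.
section 10 — Relevant Practitioner: the applicant has submitted a supervisor's reference? yes; the applicant is currently registered with the interim board? yes; the applicant's principal place of practice is outside the jurisdiction? yes — 3 of 3 hold (need ≥2) → satisfied.
section 15 — Covered Professional: [Registered Person (section 14)? yes] OR [Relevant Practitioner (section 10)? yes] → satisfied.
section 13 — Class-D Graduate: [the applicant has an adverse disciplinary record? yes] OR [the applicant has not completed a period of supervised practice? no] → satisfied.
section 3 — Class-N Professional: [the applicant has paid the renewal levy? yes] AND [Class-D Graduate (section 13)? yes] AND [applicant's post-qualification experience: 9.7 years ≥ 7.7 years? yes] → satisfied.
section 8 — Covered Person: Tier V Holder (section 12)? yes; not a Covered Professional (section 15)? no; not a Class-N Professional (section 3)? no — 1 of 3 hold (need ≥2) → not satisfied.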